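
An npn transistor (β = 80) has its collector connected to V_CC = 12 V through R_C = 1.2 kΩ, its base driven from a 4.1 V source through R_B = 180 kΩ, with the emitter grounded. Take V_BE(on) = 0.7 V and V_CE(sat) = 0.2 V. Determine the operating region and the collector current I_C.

active; I_C ≈ 1.5 mA

Assume active. Base-emitter loop: I_B = (V_BB − V_BE)/R_B = (4.1 − 0.7)/180 = 0.0189 mA.
I_C = β·I_B = 80×0.0189 = 1.51 mA.
V_CE = V_CC − I_C·R_C = 12 − 1.51×1.2 = 10.2 V > V_CE(sat), so the active-region assumption holds.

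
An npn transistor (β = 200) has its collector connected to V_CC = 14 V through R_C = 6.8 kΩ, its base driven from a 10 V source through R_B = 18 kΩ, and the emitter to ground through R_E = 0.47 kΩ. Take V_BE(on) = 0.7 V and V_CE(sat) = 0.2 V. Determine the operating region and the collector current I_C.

saturation; I_C ≈ 1.9 mA

Assume active: I_B = (10 − 0.7)/(18 + 201×0.47) = 0.0827 mA, I_C = β·I_B = 16.5 mA.
Then V_CE = 14 − 16.5×6.8 − 16.6×0.47 = -106 V < 0.2 V — the active assumption fails.
Re-solve with V_CE = 0.2 V. KCL at the emitter: V_E/R_E = (V_BB−0.7−V_E)/R_B + (V_CC−0.2−V_E)/R_C, giving V_E = 1.09 V.
I_C = (V_CC − 0.2 − V_E)/R_C = (13.8 − 1.09)/6.8 = 1.87 mA.
Check: I_B = (9.3 − 1.09)/18 = 0.456 mA, and β·I_B = 91.2 mA > I_C, confirming saturation.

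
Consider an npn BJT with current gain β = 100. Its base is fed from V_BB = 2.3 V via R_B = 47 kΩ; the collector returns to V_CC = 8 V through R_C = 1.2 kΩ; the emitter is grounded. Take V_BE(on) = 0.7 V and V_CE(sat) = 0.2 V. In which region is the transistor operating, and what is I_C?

active; I_C ≈ 3.4 mA

Assume active. Base-emitter loop: I_B = (V_BB − V_BE)/R_B = (2.3 − 0.7)/47 = 0.034 mA.
I_C = β·I_B = 100×0.034 = 3.4 mA.
V_CE = V_CC − I_C·R_C = 8 − 3.4×1.2 = 3.91 V > V_CE(sat), so the active-region assumption holds.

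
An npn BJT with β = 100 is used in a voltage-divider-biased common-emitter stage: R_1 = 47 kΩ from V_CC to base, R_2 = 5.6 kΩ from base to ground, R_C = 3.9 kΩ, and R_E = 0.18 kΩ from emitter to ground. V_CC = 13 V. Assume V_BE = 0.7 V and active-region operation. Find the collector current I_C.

Thevenize the base divider: V_Th = V_CC·R_2/(R_1+R_2) = 13×5.6/52.6 = 1.38 V, R_Th = R_1‖R_2 = 5 kΩ.
Base-emitter loop: V_Th = I_B·R_Th + V_BE + (β+1)I_B·R_E, so I_B = (1.38 − 0.7) / (5 + 101×0.18) = 0.0295 mA.
I_C = β·I_B = 100×0.0295 = 2.95 mA, and I_E = (β+1)I_B = 2.98 mA.
V_CE = V_CC − I_C·R_C − I_E·R_E = 13 − 2.95×3.9 − 2.98×0.18 = 0.957 V.
V_CE = 0.957 V > 0.2 V confirms active-region operation.

I_C ≈ 3 mA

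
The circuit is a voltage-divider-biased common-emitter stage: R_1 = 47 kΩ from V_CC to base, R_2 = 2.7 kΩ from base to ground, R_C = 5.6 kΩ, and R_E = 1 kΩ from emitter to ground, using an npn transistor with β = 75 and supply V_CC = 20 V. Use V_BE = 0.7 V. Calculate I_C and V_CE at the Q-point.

Thevenize the base divider: V_Th = V_CC·R_2/(R_1+R_2) = 20×2.7/49.7 = 1.09 V, R_Th = R_1‖R_2 = 2.55 kΩ.
Base-emitter loop: V_Th = I_B·R_Th + V_BE + (β+1)I_B·R_E, so I_B = (1.09 − 0.7) / (2.55 + 76×1) = 0.00492 mA.
I_C = β·I_B = 75×0.00492 = 0.369 mA, and I_E = (β+1)I_B = 0.374 mA.
V_CE = V_CC − I_C·R_C − I_E·R_E = 20 − 0.369×5.6 − 0.374×1 = 17.6 V.
V_CE = 17.6 V > 0.2 V confirms active-region operation.

I_C ≈ 0.37 mA, V_CE ≈ 18 V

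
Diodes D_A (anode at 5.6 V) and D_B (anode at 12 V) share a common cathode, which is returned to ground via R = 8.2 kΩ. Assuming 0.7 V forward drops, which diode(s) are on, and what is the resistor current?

Assume both conduct. Then node N would need to be at both 5.6−0.7 = 4.9 V and 12−0.7 = 11.3 V, which is impossible.
Assume only D_B conducts: V_N = 12 − 0.7 = 11.3 V, so I_R = 11.3/8.2 = 1.38 mA.
Check D_A: its anode-to-cathode voltage is 5.6 − 11.3 = -5.7 V < 0.7 V, so it is off. The assumption is consistent.

Only D_B conducts; I_R ≈ 1.4 mA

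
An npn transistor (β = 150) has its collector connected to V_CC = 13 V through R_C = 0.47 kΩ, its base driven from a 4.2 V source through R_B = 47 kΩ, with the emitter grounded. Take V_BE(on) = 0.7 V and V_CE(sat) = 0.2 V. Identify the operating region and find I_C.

active; I_C ≈ 11 mA

Assume active. Base-emitter loop: I_B = (V_BB − V_BE)/R_B = (4.2 − 0.7)/47 = 0.0745 mA.
I_C = β·I_B = 150×0.0745 = 11.2 mA.
V_CE = V_CC − I_C·R_C = 13 − 11.2×0.47 = 7.75 V > V_CE(sat), so the active-region assumption holds.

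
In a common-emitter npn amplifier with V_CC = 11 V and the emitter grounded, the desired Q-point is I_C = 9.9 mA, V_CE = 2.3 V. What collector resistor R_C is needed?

Collector loop: V_CC = I_C·R_C + V_CE.
R_C = (V_CC − V_CE)/I_C = (11 − 2.3)/9.9 = 0.879 kΩ.

R_C ≈ 0.88 kΩ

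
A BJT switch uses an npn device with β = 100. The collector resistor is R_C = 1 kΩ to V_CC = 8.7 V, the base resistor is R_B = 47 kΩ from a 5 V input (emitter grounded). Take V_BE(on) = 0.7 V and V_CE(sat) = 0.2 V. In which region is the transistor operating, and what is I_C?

saturation; I_C ≈ 8.5 mA

Assume active: I_B = (5 − 0.7)/47 = 0.0915 mA, giving I_C = β·I_B = 9.15 mA.
But then V_CE = 8.7 − 9.15×1 = -0.449 V < V_CE(sat) = 0.2 V — impossible in the active region.
So the transistor is saturated. With V_CE = 0.2 V, I_C = (V_CC − 0.2)/R_C = 8.5/1 = 8.5 mA.
Check: β·I_B = 9.15 mA > I_C = 8.5 mA, confirming saturation.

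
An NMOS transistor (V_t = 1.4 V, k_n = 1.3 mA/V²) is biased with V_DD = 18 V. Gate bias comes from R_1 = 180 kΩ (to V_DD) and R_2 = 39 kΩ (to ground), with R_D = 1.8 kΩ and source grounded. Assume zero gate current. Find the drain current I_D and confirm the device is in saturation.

I_D ≈ 2.1 mA

V_G = V_DD·R_2/(R_1+R_2) = 18×39/219 = 3.21 V. With the source grounded, V_GS = V_G = 3.21 V.
Assume saturation: I_D = (k_n/2)(V_GS − V_t)² = (1.3/2)×(3.21 − 1.4)² = 0.65×1.81² = 2.12 mA.
V_DS = V_DD − I_D·R_D = 18 − 2.12×1.8 = 14.2 V.
Saturation requires V_DS ≥ V_GS − V_t = 1.81 V; 14.2 ≥ 1.81 ✓.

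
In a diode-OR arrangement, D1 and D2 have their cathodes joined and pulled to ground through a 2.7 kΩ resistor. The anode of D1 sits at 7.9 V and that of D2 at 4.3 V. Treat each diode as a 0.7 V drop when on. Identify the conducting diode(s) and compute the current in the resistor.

Assume both conduct. Then node N would need to be at both 7.9−0.7 = 7.2 V and 4.3−0.7 = 3.6 V, which is impossible.
Assume only D1 conducts: V_N = 7.9 − 0.7 = 7.2 V, so I_R = 7.2/2.7 = 2.67 mA.
Check D2: its anode-to-cathode voltage is 4.3 − 7.2 = -2.9 V < 0.7 V, so it is off. The assumption is consistent.

Only D1 conducts; I_R ≈ 2.7 mA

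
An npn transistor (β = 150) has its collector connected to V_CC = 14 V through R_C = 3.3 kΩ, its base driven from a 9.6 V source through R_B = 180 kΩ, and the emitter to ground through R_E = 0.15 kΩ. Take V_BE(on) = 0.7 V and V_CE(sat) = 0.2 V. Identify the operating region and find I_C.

saturation; I_C ≈ 4 mA

Assume active: I_B = (9.6 − 0.7)/(180 + 151×0.15) = 0.0439 mA, I_C = β·I_B = 6.59 mA.
Then V_CE = 14 − 6.59×3.3 − 6.63×0.15 = -8.73 V < 0.2 V — the active assumption fails.
Re-solve with V_CE = 0.2 V. KCL at the emitter: V_E/R_E = (V_BB−0.7−V_E)/R_B + (V_CC−0.2−V_E)/R_C, giving V_E = 0.607 V.
I_C = (V_CC − 0.2 − V_E)/R_C = (13.8 − 0.607)/3.3 = 4 mA.
Check: I_B = (8.9 − 0.607)/180 = 0.0461 mA, and β·I_B = 6.91 mA > I_C, confirming saturation.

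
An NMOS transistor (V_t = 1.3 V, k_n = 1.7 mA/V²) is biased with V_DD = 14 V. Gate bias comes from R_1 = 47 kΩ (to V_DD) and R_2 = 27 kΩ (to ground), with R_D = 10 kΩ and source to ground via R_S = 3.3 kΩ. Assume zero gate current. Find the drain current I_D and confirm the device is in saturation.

V_G = V_DD·R_2/(R_1+R_2) = 14×27/74 = 5.11 V.
Assume saturation: I_D = (k_n/2)(V_GS − V_t)² with V_GS = V_G − I_D·R_S = 5.11 − 3.3·I_D.
Substituting gives 9.26·I_D² − 22.4·I_D + 12.3 = 0, with roots I_D = 0.851 or 1.57 mA.
The root I_D = 1.57 mA gives V_GS = -0.057 V ≤ V_t, so take I_D = 0.851 mA.
Then V_GS = 2.3 V and V_DS = V_DD − I_D(R_D+R_S) = 14 − 0.851×13.3 = 2.68 V.
Saturation requires V_DS ≥ V_GS − V_t = 1 V; 2.68 ≥ 1 ✓.

I_D ≈ 0.85 mA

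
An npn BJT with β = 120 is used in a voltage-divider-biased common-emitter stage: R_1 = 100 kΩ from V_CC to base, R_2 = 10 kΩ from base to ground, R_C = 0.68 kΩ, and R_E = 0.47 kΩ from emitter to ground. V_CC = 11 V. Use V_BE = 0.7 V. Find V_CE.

V_CE ≈ 10 V

Thevenize the base divider: V_Th = V_CC·R_2/(R_1+R_2) = 11×10/110 = 1 V, R_Th = R_1‖R_2 = 9.09 kΩ.
Base-emitter loop: V_Th = I_B·R_Th + V_BE + (β+1)I_B·R_E, so I_B = (1 − 0.7) / (9.09 + 121×0.47) = 0.00455 mA.
I_C = β·I_B = 120×0.00455 = 0.546 mA, and I_E = (β+1)I_B = 0.55 mA.
V_CE = V_CC − I_C·R_C − I_E·R_E = 11 − 0.546×0.68 − 0.55×0.47 = 10.4 V.
V_CE = 10.4 V > 0.2 V confirms active-region operation.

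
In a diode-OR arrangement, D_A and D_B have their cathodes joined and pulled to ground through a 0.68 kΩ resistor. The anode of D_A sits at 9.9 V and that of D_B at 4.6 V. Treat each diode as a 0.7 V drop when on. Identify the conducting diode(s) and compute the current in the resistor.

Assume both conduct. Then node N would need to be at both 9.9−0.7 = 9.2 V and 4.6−0.7 = 3.9 V, which is impossible.
Assume only D_A conducts: V_N = 9.9 − 0.7 = 9.2 V, so I_R = 9.2/0.68 = 13.5 mA.
Check D_B: its anode-to-cathode voltage is 4.6 − 9.2 = -4.6 V < 0.7 V, so it is off. The assumption is consistent.

Only D_A conducts; I_R ≈ 14 mA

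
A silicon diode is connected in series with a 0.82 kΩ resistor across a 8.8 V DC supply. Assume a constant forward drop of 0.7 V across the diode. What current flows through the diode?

KVL around the loop: 8.8 = V_D + I·R = 0.7 + I × 0.82 kΩ.
So I = (8.8 − 0.7) / 0.82 kΩ = 8.1 / 0.82 = 9.88 mA.

I ≈ 9.9 mA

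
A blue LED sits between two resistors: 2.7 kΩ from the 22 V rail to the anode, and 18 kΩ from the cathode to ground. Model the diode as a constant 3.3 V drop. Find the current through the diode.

I ≈ 0.9 mA

The two resistors are in series with the diode, so KVL gives 22 = I·2.7 + 3.3 + I·18.
I = (22 − 3.3) / (2.7 + 18) kΩ = 18.7 / 20.7 = 0.903 mA.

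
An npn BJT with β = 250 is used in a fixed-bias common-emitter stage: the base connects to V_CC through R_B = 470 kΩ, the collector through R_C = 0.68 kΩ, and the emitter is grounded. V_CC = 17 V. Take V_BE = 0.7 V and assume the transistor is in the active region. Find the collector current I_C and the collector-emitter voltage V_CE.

I_C ≈ 8.7 mA, V_CE ≈ 11 V

Base loop: V_CC = I_B·R_B + V_BE, so I_B = (17 − 0.7)/470 kΩ = 0.0347 mA.
In the active region I_C = β·I_B = 250 × 0.0347 = 8.67 mA.
Collector loop: V_CE = V_CC − I_C·R_C = 17 − 8.67×0.68 = 11.1 V.
Since V_CE = 11.1 V > V_CE(sat) ≈ 0.2 V, the transistor is in the active region as assumed.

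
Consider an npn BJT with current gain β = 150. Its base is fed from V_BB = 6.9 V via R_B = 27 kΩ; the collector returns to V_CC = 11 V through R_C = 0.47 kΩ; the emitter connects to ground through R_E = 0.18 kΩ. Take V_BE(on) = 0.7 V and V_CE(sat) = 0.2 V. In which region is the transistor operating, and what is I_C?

saturation; I_C ≈ 17 mA

Assume active: I_B = (6.9 − 0.7)/(27 + 151×0.18) = 0.114 mA, I_C = β·I_B = 17.2 mA.
Then V_CE = 11 − 17.2×0.47 − 17.3×0.18 = -0.178 V < 0.2 V — the active assumption fails.
Re-solve with V_CE = 0.2 V. KCL at the emitter: V_E/R_E = (V_BB−0.7−V_E)/R_B + (V_CC−0.2−V_E)/R_C, giving V_E = 3.01 V.
I_C = (V_CC − 0.2 − V_E)/R_C = (10.8 − 3.01)/0.47 = 16.6 mA.
Check: I_B = (6.2 − 3.01)/27 = 0.118 mA, and β·I_B = 17.7 mA > I_C, confirming saturation.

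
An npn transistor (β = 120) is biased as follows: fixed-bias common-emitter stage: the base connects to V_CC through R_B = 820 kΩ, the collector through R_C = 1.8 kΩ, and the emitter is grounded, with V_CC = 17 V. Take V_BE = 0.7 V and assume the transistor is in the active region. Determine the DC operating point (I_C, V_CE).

I_C ≈ 2.4 mA, V_CE ≈ 13 V

Base loop: V_CC = I_B·R_B + V_BE, so I_B = (17 − 0.7)/820 kΩ = 0.0199 mA.
In the active region I_C = β·I_B = 120 × 0.0199 = 2.39 mA.
Collector loop: V_CE = V_CC − I_C·R_C = 17 − 2.39×1.8 = 12.7 V.
Since V_CE = 12.7 V > V_CE(sat) ≈ 0.2 V, the transistor is in the active region as assumed.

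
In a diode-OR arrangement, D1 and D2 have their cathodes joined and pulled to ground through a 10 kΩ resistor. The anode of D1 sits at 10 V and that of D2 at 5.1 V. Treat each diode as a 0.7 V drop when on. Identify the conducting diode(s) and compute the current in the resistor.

Assume both conduct. Then node N would need to be at both 10−0.7 = 9.3 V and 5.1−0.7 = 4.4 V, which is impossible.
Assume only D1 conducts: V_N = 10 − 0.7 = 9.3 V, so I_R = 9.3/10 = 0.93 mA.
Check D2: its anode-to-cathode voltage is 5.1 − 9.3 = -4.2 V < 0.7 V, so it is off. The assumption is consistent.

Only D1 conducts; I_R ≈ 0.93 mA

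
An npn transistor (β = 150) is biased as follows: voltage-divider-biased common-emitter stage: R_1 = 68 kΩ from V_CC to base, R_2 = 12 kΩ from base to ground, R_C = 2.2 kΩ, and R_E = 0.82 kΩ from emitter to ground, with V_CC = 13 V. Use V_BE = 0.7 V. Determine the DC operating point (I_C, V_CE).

I_C ≈ 1.4 mA, V_CE ≈ 8.8 V

Thevenize the base divider: V_Th = V_CC·R_2/(R_1+R_2) = 13×12/80 = 1.95 V, R_Th = R_1‖R_2 = 10.2 kΩ.
Base-emitter loop: V_Th = I_B·R_Th + V_BE + (β+1)I_B·R_E, so I_B = (1.95 − 0.7) / (10.2 + 151×0.82) = 0.00933 mA.
I_C = β·I_B = 150×0.00933 = 1.4 mA, and I_E = (β+1)I_B = 1.41 mA.
V_CE = V_CC − I_C·R_C − I_E·R_E = 13 − 1.4×2.2 − 1.41×0.82 = 8.77 V.
V_CE = 8.77 V > 0.2 V confirms active-region operation.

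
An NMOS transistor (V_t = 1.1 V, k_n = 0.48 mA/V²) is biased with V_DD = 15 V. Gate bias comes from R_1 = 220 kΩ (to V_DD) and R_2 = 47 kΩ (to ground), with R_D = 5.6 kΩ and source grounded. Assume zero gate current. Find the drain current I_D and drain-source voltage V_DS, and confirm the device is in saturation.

V_G = V_DD·R_2/(R_1+R_2) = 15×47/267 = 2.64 V. With the source grounded, V_GS = V_G = 2.64 V.
Assume saturation: I_D = (k_n/2)(V_GS − V_t)² = (0.48/2)×(2.64 − 1.1)² = 0.24×1.54² = 0.57 mA.
V_DS = V_DD − I_D·R_D = 15 − 0.57×5.6 = 11.8 V.
Saturation requires V_DS ≥ V_GS − V_t = 1.54 V; 11.8 ≥ 1.54 ✓.

I_D ≈ 0.57 mA, V_DS ≈ 12 V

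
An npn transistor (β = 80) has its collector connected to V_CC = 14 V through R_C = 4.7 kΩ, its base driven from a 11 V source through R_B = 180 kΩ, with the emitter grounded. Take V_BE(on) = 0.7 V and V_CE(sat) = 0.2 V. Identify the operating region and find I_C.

Assume active: I_B = (11 − 0.7)/180 = 0.0572 mA, giving I_C = β·I_B = 4.58 mA.
But then V_CE = 14 − 4.58×4.7 = -7.52 V < V_CE(sat) = 0.2 V — impossible in the active region.
So the transistor is saturated. With V_CE = 0.2 V, I_C = (V_CC − 0.2)/R_C = 13.8/4.7 = 2.94 mA.
Check: β·I_B = 4.58 mA > I_C = 2.94 mA, confirming saturation.

saturation; I_C ≈ 2.9 mA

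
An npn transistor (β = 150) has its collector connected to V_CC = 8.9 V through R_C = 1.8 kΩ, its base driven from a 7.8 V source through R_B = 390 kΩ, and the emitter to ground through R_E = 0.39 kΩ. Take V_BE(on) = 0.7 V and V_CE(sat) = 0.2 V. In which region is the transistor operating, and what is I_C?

active; I_C ≈ 2.4 mA

Assume active. Base-emitter loop: I_B = (V_BB − V_BE)/(R_B + (β+1)R_E) = (7.8 − 0.7)/(390 + 151×0.39) = 0.0158 mA.
I_C = β·I_B = 150×0.0158 = 2.37 mA.
V_CE = V_CC − I_C·R_C − I_E·R_E = 8.9 − 2.37×1.8 − 2.39×0.39 = 3.7 V > V_CE(sat), so the active-region assumption holds.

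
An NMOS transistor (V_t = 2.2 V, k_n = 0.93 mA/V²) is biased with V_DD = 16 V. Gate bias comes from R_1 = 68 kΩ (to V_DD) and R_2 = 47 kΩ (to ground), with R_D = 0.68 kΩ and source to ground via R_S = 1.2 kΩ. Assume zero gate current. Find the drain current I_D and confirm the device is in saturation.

V_G = V_DD·R_2/(R_1+R_2) = 16×47/115 = 6.54 V.
Assume saturation: I_D = (k_n/2)(V_GS − V_t)² with V_GS = V_G − I_D·R_S = 6.54 − 1.2·I_D.
Substituting gives 0.67·I_D² − 5.84·I_D + 8.76 = 0, with roots I_D = 1.92 or 6.8 mA.
The root I_D = 6.8 mA gives V_GS = -1.63 V ≤ V_t, so take I_D = 1.92 mA.
Then V_GS = 4.23 V and V_DS = V_DD − I_D(R_D+R_S) = 16 − 1.92×1.88 = 12.4 V.
Saturation requires V_DS ≥ V_GS − V_t = 2.03 V; 12.4 ≥ 2.03 ✓.

I_D ≈ 1.9 mA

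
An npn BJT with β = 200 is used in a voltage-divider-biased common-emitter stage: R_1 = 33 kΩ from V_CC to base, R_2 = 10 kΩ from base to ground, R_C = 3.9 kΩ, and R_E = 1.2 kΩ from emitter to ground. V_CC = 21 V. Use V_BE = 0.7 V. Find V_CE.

V_CE ≈ 3.8 V

Thevenize the base divider: V_Th = V_CC·R_2/(R_1+R_2) = 21×10/43 = 4.88 V, R_Th = R_1‖R_2 = 7.67 kΩ.
Base-emitter loop: V_Th = I_B·R_Th + V_BE + (β+1)I_B·R_E, so I_B = (4.88 − 0.7) / (7.67 + 201×1.2) = 0.0168 mA.
I_C = β·I_B = 200×0.0168 = 3.36 mA, and I_E = (β+1)I_B = 3.38 mA.
V_CE = V_CC − I_C·R_C − I_E·R_E = 21 − 3.36×3.9 − 3.38×1.2 = 3.83 V.
V_CE = 3.83 V > 0.2 V confirms active-region operation.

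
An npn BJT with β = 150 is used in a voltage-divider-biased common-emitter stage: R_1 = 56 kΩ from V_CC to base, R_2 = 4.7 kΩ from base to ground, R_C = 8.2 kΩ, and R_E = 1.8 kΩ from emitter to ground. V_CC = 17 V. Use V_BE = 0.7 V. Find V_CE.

V_CE ≈ 14 V

Thevenize the base divider: V_Th = V_CC·R_2/(R_1+R_2) = 17×4.7/60.7 = 1.32 V, R_Th = R_1‖R_2 = 4.34 kΩ.
Base-emitter loop: V_Th = I_B·R_Th + V_BE + (β+1)I_B·R_E, so I_B = (1.32 − 0.7) / (4.34 + 151×1.8) = 0.00223 mA.
I_C = β·I_B = 150×0.00223 = 0.335 mA, and I_E = (β+1)I_B = 0.337 mA.
V_CE = V_CC − I_C·R_C − I_E·R_E = 17 − 0.335×8.2 − 0.337×1.8 = 13.6 V.
V_CE = 13.6 V > 0.2 V confirms active-region operation.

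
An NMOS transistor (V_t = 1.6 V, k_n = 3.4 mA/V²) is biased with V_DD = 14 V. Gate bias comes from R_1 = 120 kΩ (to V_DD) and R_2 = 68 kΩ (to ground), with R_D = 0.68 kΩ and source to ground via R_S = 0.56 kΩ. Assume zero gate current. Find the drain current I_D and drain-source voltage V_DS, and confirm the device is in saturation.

I_D ≈ 3.6 mA, V_DS ≈ 9.5 V

V_G = V_DD·R_2/(R_1+R_2) = 14×68/188 = 5.06 V.
Assume saturation: I_D = (k_n/2)(V_GS − V_t)² with V_GS = V_G − I_D·R_S = 5.06 − 0.56·I_D.
Substituting gives 0.533·I_D² − 7.6·I_D + 20.4 = 0, with roots I_D = 3.59 or 10.7 mA.
The root I_D = 10.7 mA gives V_GS = -0.904 V ≤ V_t, so take I_D = 3.59 mA.
Then V_GS = 3.05 V and V_DS = V_DD − I_D(R_D+R_S) = 14 − 3.59×1.24 = 9.55 V.
Saturation requires V_DS ≥ V_GS − V_t = 1.45 V; 9.55 ≥ 1.45 ✓.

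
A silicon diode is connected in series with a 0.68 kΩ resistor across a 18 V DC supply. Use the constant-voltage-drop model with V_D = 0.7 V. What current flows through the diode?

KVL around the loop: 18 = V_D + I·R = 0.7 + I × 0.68 kΩ.
So I = (18 − 0.7) / 0.68 kΩ = 17.3 / 0.68 = 25.4 mA.

I ≈ 25 mA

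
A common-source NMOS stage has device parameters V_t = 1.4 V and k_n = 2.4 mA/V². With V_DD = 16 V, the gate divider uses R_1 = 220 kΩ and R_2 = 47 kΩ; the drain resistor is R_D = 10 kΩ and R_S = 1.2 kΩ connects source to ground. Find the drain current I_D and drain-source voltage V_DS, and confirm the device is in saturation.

V_G = V_DD·R_2/(R_1+R_2) = 16×47/267 = 2.82 V.
Assume saturation: I_D = (k_n/2)(V_GS − V_t)² with V_GS = V_G − I_D·R_S = 2.82 − 1.2·I_D.
Substituting gives 1.73·I_D² − 5.08·I_D + 2.41 = 0, with roots I_D = 0.594 or 2.35 mA.
The root I_D = 2.35 mA gives V_GS = 0.00195 V ≤ V_t, so take I_D = 0.594 mA.
Then V_GS = 2.1 V and V_DS = V_DD − I_D(R_D+R_S) = 16 − 0.594×11.2 = 9.35 V.
Saturation requires V_DS ≥ V_GS − V_t = 0.704 V; 9.35 ≥ 0.704 ✓.

I_D ≈ 0.59 mA, V_DS ≈ 9.3 V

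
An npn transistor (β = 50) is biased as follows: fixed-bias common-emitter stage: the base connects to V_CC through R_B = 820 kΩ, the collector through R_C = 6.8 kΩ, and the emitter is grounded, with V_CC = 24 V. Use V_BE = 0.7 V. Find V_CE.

Base loop: V_CC = I_B·R_B + V_BE, so I_B = (24 − 0.7)/820 kΩ = 0.0284 mA.
In the active region I_C = β·I_B = 50 × 0.0284 = 1.42 mA.
Collector loop: V_CE = V_CC − I_C·R_C = 24 − 1.42×6.8 = 14.3 V.
Since V_CE = 14.3 V > V_CE(sat) ≈ 0.2 V, the transistor is in the active region as assumed.

V_CE ≈ 14 V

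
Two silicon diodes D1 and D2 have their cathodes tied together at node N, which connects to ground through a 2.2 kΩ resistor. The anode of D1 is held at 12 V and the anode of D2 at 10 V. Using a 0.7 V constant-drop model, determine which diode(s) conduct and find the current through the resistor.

Only D1 conducts; I_R ≈ 5.1 mA

Assume both conduct. Then node N would need to be at both 12−0.7 = 11.3 V and 10−0.7 = 9.3 V, which is impossible.
Assume only D1 conducts: V_N = 12 − 0.7 = 11.3 V, so I_R = 11.3/2.2 = 5.14 mA.
Check D2: its anode-to-cathode voltage is 10 − 11.3 = -1.3 V < 0.7 V, so it is off. The assumption is consistent.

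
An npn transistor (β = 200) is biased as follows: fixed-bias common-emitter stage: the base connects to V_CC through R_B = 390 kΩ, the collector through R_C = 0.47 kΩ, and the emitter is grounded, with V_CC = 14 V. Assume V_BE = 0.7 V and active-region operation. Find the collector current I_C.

I_C ≈ 6.8 mA

Base loop: V_CC = I_B·R_B + V_BE, so I_B = (14 − 0.7)/390 kΩ = 0.0341 mA.
In the active region I_C = β·I_B = 200 × 0.0341 = 6.82 mA.
Collector loop: V_CE = V_CC − I_C·R_C = 14 − 6.82×0.47 = 10.8 V.
Since V_CE = 10.8 V > V_CE(sat) ≈ 0.2 V, the transistor is in the active region as assumed.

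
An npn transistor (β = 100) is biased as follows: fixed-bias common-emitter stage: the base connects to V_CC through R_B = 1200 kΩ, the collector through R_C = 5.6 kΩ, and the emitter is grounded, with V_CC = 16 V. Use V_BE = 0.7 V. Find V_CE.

Base loop: V_CC = I_B·R_B + V_BE, so I_B = (16 − 0.7)/1200 kΩ = 0.0128 mA.
In the active region I_C = β·I_B = 100 × 0.0128 = 1.28 mA.
Collector loop: V_CE = V_CC − I_C·R_C = 16 − 1.28×5.6 = 8.86 V.
Since V_CE = 8.86 V > V_CE(sat) ≈ 0.2 V, the transistor is in the active region as assumed.

V_CE ≈ 8.9 V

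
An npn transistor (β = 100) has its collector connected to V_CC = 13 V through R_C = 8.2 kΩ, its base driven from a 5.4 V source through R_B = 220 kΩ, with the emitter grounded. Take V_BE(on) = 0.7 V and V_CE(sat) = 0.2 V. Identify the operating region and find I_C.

Assume active: I_B = (5.4 − 0.7)/220 = 0.0214 mA, giving I_C = β·I_B = 2.14 mA.
But then V_CE = 13 − 2.14×8.2 = -4.52 V < V_CE(sat) = 0.2 V — impossible in the active region.
So the transistor is saturated. With V_CE = 0.2 V, I_C = (V_CC − 0.2)/R_C = 12.8/8.2 = 1.56 mA.
Check: β·I_B = 2.14 mA > I_C = 1.56 mA, confirming saturation.

saturation; I_C ≈ 1.6 mA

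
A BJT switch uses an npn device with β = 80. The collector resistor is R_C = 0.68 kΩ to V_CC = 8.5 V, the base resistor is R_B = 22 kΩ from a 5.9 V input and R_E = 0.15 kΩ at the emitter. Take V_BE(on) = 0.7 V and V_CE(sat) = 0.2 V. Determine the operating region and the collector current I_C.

Assume active: I_B = (5.9 − 0.7)/(22 + 81×0.15) = 0.152 mA, I_C = β·I_B = 12.2 mA.
Then V_CE = 8.5 − 12.2×0.68 − 12.3×0.15 = -1.63 V < 0.2 V — the active assumption fails.
Re-solve with V_CE = 0.2 V. KCL at the emitter: V_E/R_E = (V_BB−0.7−V_E)/R_B + (V_CC−0.2−V_E)/R_C, giving V_E = 1.52 V.
I_C = (V_CC − 0.2 − V_E)/R_C = (8.3 − 1.52)/0.68 = 9.97 mA.
Check: I_B = (5.2 − 1.52)/22 = 0.167 mA, and β·I_B = 13.4 mA > I_C, confirming saturation.

saturation; I_C ≈ 10 mA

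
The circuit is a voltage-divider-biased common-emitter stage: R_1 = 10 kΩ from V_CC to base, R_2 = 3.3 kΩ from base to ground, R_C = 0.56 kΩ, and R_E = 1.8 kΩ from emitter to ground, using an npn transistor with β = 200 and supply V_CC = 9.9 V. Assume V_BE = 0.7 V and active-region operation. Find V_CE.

Thevenize the base divider: V_Th = V_CC·R_2/(R_1+R_2) = 9.9×3.3/13.3 = 2.46 V, R_Th = R_1‖R_2 = 2.48 kΩ.
Base-emitter loop: V_Th = I_B·R_Th + V_BE + (β+1)I_B·R_E, so I_B = (2.46 − 0.7) / (2.48 + 201×1.8) = 0.00482 mA.
I_C = β·I_B = 200×0.00482 = 0.964 mA, and I_E = (β+1)I_B = 0.969 mA.
V_CE = V_CC − I_C·R_C − I_E·R_E = 9.9 − 0.964×0.56 − 0.969×1.8 = 7.62 V.
V_CE = 7.62 V > 0.2 V confirms active-region operation.

V_CE ≈ 7.6 V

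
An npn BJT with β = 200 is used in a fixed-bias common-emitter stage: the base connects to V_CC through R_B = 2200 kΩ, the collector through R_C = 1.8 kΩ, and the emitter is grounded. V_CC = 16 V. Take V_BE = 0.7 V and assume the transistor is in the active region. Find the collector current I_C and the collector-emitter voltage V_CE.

I_C ≈ 1.4 mA, V_CE ≈ 13 V

Base loop: V_CC = I_B·R_B + V_BE, so I_B = (16 − 0.7)/2200 kΩ = 0.00695 mA.
In the active region I_C = β·I_B = 200 × 0.00695 = 1.39 mA.
Collector loop: V_CE = V_CC − I_C·R_C = 16 − 1.39×1.8 = 13.5 V.
Since V_CE = 13.5 V > V_CE(sat) ≈ 0.2 V, the transistor is in the active region as assumed.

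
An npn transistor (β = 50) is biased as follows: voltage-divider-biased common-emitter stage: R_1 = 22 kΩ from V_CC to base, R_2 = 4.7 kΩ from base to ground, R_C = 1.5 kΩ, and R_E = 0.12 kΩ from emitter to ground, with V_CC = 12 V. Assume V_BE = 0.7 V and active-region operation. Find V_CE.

V_CE ≈ 0.53 V

Thevenize the base divider: V_Th = V_CC·R_2/(R_1+R_2) = 12×4.7/26.7 = 2.11 V, R_Th = R_1‖R_2 = 3.87 kΩ.
Base-emitter loop: V_Th = I_B·R_Th + V_BE + (β+1)I_B·R_E, so I_B = (2.11 − 0.7) / (3.87 + 51×0.12) = 0.141 mA.
I_C = β·I_B = 50×0.141 = 7.07 mA, and I_E = (β+1)I_B = 7.21 mA.
V_CE = V_CC − I_C·R_C − I_E·R_E = 12 − 7.07×1.5 − 7.21×0.12 = 0.535 V.
V_CE = 0.535 V > 0.2 V confirms active-region operation.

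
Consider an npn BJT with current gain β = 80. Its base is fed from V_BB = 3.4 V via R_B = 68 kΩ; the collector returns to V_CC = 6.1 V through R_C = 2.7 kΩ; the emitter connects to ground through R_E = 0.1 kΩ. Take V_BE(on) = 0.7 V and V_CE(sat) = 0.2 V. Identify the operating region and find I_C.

saturation; I_C ≈ 2.1 mA

Assume active: I_B = (3.4 − 0.7)/(68 + 81×0.1) = 0.0355 mA, I_C = β·I_B = 2.84 mA.
Then V_CE = 6.1 − 2.84×2.7 − 2.87×0.1 = -1.85 V < 0.2 V — the active assumption fails.
Re-solve with V_CE = 0.2 V. KCL at the emitter: V_E/R_E = (V_BB−0.7−V_E)/R_B + (V_CC−0.2−V_E)/R_C, giving V_E = 0.214 V.
I_C = (V_CC − 0.2 − V_E)/R_C = (5.9 − 0.214)/2.7 = 2.11 mA.
Check: I_B = (2.7 − 0.214)/68 = 0.0366 mA, and β·I_B = 2.92 mA > I_C, confirming saturation.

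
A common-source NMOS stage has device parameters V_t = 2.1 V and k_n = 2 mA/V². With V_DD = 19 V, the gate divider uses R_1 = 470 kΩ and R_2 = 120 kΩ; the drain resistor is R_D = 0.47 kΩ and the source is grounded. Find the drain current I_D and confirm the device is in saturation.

I_D ≈ 3.1 mA

V_G = V_DD·R_2/(R_1+R_2) = 19×120/590 = 3.86 V. With the source grounded, V_GS = V_G = 3.86 V.
Assume saturation: I_D = (k_n/2)(V_GS − V_t)² = (2/2)×(3.86 − 2.1)² = 1×1.76² = 3.11 mA.
V_DS = V_DD − I_D·R_D = 19 − 3.11×0.47 = 17.5 V.
Saturation requires V_DS ≥ V_GS − V_t = 1.76 V; 17.5 ≥ 1.76 ✓.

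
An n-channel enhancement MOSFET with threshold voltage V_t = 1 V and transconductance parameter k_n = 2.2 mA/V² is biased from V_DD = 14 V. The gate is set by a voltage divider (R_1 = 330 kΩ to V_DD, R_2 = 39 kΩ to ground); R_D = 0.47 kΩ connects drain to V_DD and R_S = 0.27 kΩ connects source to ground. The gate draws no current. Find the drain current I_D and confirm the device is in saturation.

V_G = V_DD·R_2/(R_1+R_2) = 14×39/369 = 1.48 V.
Assume saturation: I_D = (k_n/2)(V_GS − V_t)² with V_GS = V_G − I_D·R_S = 1.48 − 0.27·I_D.
Substituting gives 0.0802·I_D² − 1.28·I_D + 0.253 = 0, with roots I_D = 0.199 or 15.8 mA.
The root I_D = 15.8 mA gives V_GS = -2.79 V ≤ V_t, so take I_D = 0.199 mA.
Then V_GS = 1.43 V and V_DS = V_DD − I_D(R_D+R_S) = 14 − 0.199×0.74 = 13.9 V.
Saturation requires V_DS ≥ V_GS − V_t = 0.426 V; 13.9 ≥ 0.426 ✓.

I_D ≈ 0.2 mA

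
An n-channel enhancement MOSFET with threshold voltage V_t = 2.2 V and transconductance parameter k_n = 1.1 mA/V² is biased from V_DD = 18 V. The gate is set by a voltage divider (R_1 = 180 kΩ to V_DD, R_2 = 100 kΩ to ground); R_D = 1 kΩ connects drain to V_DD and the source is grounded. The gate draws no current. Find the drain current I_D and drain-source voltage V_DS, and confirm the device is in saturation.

I_D ≈ 9.8 mA, V_DS ≈ 8.2 V

V_G = V_DD·R_2/(R_1+R_2) = 18×100/280 = 6.43 V. With the source grounded, V_GS = V_G = 6.43 V.
Assume saturation: I_D = (k_n/2)(V_GS − V_t)² = (1.1/2)×(6.43 − 2.2)² = 0.55×4.23² = 9.83 mA.
V_DS = V_DD − I_D·R_D = 18 − 9.83×1 = 8.17 V.
Saturation requires V_DS ≥ V_GS − V_t = 4.23 V; 8.17 ≥ 4.23 ✓.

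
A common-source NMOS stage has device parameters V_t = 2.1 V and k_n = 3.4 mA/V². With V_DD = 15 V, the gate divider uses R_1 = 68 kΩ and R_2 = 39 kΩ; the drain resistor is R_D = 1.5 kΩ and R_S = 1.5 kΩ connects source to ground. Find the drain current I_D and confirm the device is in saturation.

V_G = V_DD·R_2/(R_1+R_2) = 15×39/107 = 5.47 V.
Assume saturation: I_D = (k_n/2)(V_GS − V_t)² with V_GS = V_G − I_D·R_S = 5.47 − 1.5·I_D.
Substituting gives 3.82·I_D² − 18.2·I_D + 19.3 = 0, with roots I_D = 1.6 or 3.15 mA.
The root I_D = 3.15 mA gives V_GS = 0.738 V ≤ V_t, so take I_D = 1.6 mA.
Then V_GS = 3.07 V and V_DS = V_DD − I_D(R_D+R_S) = 15 − 1.6×3 = 10.2 V.
Saturation requires V_DS ≥ V_GS − V_t = 0.97 V; 10.2 ≥ 0.97 ✓.

I_D ≈ 1.6 mA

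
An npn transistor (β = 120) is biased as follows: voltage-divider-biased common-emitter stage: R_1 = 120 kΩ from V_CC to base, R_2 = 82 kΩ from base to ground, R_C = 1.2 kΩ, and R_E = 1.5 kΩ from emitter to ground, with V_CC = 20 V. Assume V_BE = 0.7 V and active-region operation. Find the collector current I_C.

I_C ≈ 3.9 mA

Thevenize the base divider: V_Th = V_CC·R_2/(R_1+R_2) = 20×82/202 = 8.12 V, R_Th = R_1‖R_2 = 48.7 kΩ.
Base-emitter loop: V_Th = I_B·R_Th + V_BE + (β+1)I_B·R_E, so I_B = (8.12 − 0.7) / (48.7 + 121×1.5) = 0.0322 mA.
I_C = β·I_B = 120×0.0322 = 3.87 mA, and I_E = (β+1)I_B = 3.9 mA.
V_CE = V_CC − I_C·R_C − I_E·R_E = 20 − 3.87×1.2 − 3.9×1.5 = 9.51 V.
V_CE = 9.51 V > 0.2 V confirms active-region operation.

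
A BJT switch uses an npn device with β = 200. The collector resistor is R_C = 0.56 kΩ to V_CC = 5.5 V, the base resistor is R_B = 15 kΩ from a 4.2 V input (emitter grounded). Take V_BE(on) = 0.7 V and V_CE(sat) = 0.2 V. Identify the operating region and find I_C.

Assume active: I_B = (4.2 − 0.7)/15 = 0.233 mA, giving I_C = β·I_B = 46.7 mA.
But then V_CE = 5.5 − 46.7×0.56 = -20.6 V < V_CE(sat) = 0.2 V — impossible in the active region.
So the transistor is saturated. With V_CE = 0.2 V, I_C = (V_CC − 0.2)/R_C = 5.3/0.56 = 9.46 mA.
Check: β·I_B = 46.7 mA > I_C = 9.46 mA, confirming saturation.

saturation; I_C ≈ 9.5 mA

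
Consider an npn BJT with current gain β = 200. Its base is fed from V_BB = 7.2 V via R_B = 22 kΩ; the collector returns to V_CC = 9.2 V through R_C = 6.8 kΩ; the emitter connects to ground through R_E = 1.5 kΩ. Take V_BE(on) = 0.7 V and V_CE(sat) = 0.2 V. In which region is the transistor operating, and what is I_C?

Assume active: I_B = (7.2 − 0.7)/(22 + 201×1.5) = 0.0201 mA, I_C = β·I_B = 4.02 mA.
Then V_CE = 9.2 − 4.02×6.8 − 4.04×1.5 = -24.2 V < 0.2 V — the active assumption fails.
Re-solve with V_CE = 0.2 V. KCL at the emitter: V_E/R_E = (V_BB−0.7−V_E)/R_B + (V_CC−0.2−V_E)/R_C, giving V_E = 1.88 V.
I_C = (V_CC − 0.2 − V_E)/R_C = (9 − 1.88)/6.8 = 1.05 mA.
Check: I_B = (6.5 − 1.88)/22 = 0.21 mA, and β·I_B = 42 mA > I_C, confirming saturation.

saturation; I_C ≈ 1 mA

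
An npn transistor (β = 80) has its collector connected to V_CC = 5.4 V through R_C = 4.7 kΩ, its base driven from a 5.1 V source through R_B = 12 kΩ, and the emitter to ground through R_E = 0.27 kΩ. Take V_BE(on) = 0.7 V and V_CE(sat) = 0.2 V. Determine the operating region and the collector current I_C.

saturation; I_C ≈ 1 mA

Assume active: I_B = (5.1 − 0.7)/(12 + 81×0.27) = 0.13 mA, I_C = β·I_B = 10.4 mA.
Then V_CE = 5.4 − 10.4×4.7 − 10.5×0.27 = -46.3 V < 0.2 V — the active assumption fails.
Re-solve with V_CE = 0.2 V. KCL at the emitter: V_E/R_E = (V_BB−0.7−V_E)/R_B + (V_CC−0.2−V_E)/R_C, giving V_E = 0.368 V.
I_C = (V_CC − 0.2 − V_E)/R_C = (5.2 − 0.368)/4.7 = 1.03 mA.
Check: I_B = (4.4 − 0.368)/12 = 0.336 mA, and β·I_B = 26.9 mA > I_C, confirming saturation.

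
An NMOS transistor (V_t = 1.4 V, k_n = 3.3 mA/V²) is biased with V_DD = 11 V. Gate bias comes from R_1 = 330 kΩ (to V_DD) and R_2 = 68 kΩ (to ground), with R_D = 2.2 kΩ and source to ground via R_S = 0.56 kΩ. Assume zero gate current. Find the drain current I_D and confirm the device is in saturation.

V_G = V_DD·R_2/(R_1+R_2) = 11×68/398 = 1.88 V.
Assume saturation: I_D = (k_n/2)(V_GS − V_t)² with V_GS = V_G − I_D·R_S = 1.88 − 0.56·I_D.
Substituting gives 0.517·I_D² − 1.89·I_D + 0.379 = 0, with roots I_D = 0.214 or 3.43 mA.
The root I_D = 3.43 mA gives V_GS = -0.042 V ≤ V_t, so take I_D = 0.214 mA.
Then V_GS = 1.76 V and V_DS = V_DD − I_D(R_D+R_S) = 11 − 0.214×2.76 = 10.4 V.
Saturation requires V_DS ≥ V_GS − V_t = 0.36 V; 10.4 ≥ 0.36 ✓.

I_D ≈ 0.21 mA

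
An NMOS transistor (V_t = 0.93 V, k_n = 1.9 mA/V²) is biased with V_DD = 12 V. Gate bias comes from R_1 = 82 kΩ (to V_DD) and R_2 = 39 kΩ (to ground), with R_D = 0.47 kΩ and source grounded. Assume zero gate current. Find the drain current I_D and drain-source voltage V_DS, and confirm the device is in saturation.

V_G = V_DD·R_2/(R_1+R_2) = 12×39/121 = 3.87 V. With the source grounded, V_GS = V_G = 3.87 V.
Assume saturation: I_D = (k_n/2)(V_GS − V_t)² = (1.9/2)×(3.87 − 0.93)² = 0.95×2.94² = 8.2 mA.
V_DS = V_DD − I_D·R_D = 12 − 8.2×0.47 = 8.15 V.
Saturation requires V_DS ≥ V_GS − V_t = 2.94 V; 8.15 ≥ 2.94 ✓.

I_D ≈ 8.2 mA, V_DS ≈ 8.1 V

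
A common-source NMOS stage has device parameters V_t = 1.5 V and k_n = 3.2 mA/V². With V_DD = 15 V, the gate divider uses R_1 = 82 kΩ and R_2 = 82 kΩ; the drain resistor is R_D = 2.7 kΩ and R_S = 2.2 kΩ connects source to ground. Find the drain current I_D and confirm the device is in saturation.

I_D ≈ 2.2 mA

V_G = V_DD·R_2/(R_1+R_2) = 15×82/164 = 7.5 V.
Assume saturation: I_D = (k_n/2)(V_GS − V_t)² with V_GS = V_G − I_D·R_S = 7.5 − 2.2·I_D.
Substituting gives 7.74·I_D² − 43.2·I_D + 57.6 = 0, with roots I_D = 2.19 or 3.39 mA.
The root I_D = 3.39 mA gives V_GS = 0.0447 V ≤ V_t, so take I_D = 2.19 mA.
Then V_GS = 2.67 V and V_DS = V_DD − I_D(R_D+R_S) = 15 − 2.19×4.9 = 4.25 V.
Saturation requires V_DS ≥ V_GS − V_t = 1.17 V; 4.25 ≥ 1.17 ✓.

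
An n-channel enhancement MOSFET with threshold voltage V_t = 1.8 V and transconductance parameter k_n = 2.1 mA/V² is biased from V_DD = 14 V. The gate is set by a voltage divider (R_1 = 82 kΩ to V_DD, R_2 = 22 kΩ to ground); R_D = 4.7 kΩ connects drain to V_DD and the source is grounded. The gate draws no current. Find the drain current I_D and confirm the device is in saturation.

I_D ≈ 1.4 mA

V_G = V_DD·R_2/(R_1+R_2) = 14×22/104 = 2.96 V. With the source grounded, V_GS = V_G = 2.96 V.
Assume saturation: I_D = (k_n/2)(V_GS − V_t)² = (2.1/2)×(2.96 − 1.8)² = 1.05×1.16² = 1.42 mA.
V_DS = V_DD − I_D·R_D = 14 − 1.42×4.7 = 7.34 V.
Saturation requires V_DS ≥ V_GS − V_t = 1.16 V; 7.34 ≥ 1.16 ✓.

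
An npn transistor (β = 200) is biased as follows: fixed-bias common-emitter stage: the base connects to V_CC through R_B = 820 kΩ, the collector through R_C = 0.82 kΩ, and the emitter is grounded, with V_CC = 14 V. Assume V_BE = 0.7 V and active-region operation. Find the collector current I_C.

I_C ≈ 3.2 mA

Base loop: V_CC = I_B·R_B + V_BE, so I_B = (14 − 0.7)/820 kΩ = 0.0162 mA.
In the active region I_C = β·I_B = 200 × 0.0162 = 3.24 mA.
Collector loop: V_CE = V_CC − I_C·R_C = 14 − 3.24×0.82 = 11.3 V.
Since V_CE = 11.3 V > V_CE(sat) ≈ 0.2 V, the transistor is in the active region as assumed.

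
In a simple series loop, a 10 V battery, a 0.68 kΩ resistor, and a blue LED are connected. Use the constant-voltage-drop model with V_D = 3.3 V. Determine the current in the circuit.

KVL around the loop: 10 = V_D + I·R = 3.3 + I × 0.68 kΩ.
So I = (10 − 3.3) / 0.68 kΩ = 6.7 / 0.68 = 9.85 mA.

I ≈ 9.9 mA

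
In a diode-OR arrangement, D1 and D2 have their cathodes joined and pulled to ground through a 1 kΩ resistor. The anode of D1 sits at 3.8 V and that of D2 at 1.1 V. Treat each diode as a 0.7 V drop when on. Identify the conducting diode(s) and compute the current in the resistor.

Only D1 conducts; I_R ≈ 3.1 mA

Assume both conduct. Then node N would need to be at both 3.8−0.7 = 3.1 V and 1.1−0.7 = 0.4 V, which is impossible.
Assume only D1 conducts: V_N = 3.8 − 0.7 = 3.1 V, so I_R = 3.1/1 = 3.1 mA.
Check D2: its anode-to-cathode voltage is 1.1 − 3.1 = -2 V < 0.7 V, so it is off. The assumption is consistent.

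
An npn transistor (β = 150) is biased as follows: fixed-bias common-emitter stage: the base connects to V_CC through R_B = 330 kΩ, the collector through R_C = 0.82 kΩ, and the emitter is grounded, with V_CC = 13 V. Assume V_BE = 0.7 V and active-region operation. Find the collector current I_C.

Base loop: V_CC = I_B·R_B + V_BE, so I_B = (13 − 0.7)/330 kΩ = 0.0373 mA.
In the active region I_C = β·I_B = 150 × 0.0373 = 5.59 mA.
Collector loop: V_CE = V_CC − I_C·R_C = 13 − 5.59×0.82 = 8.42 V.
Since V_CE = 8.42 V > V_CE(sat) ≈ 0.2 V, the transistor is in the active region as assumed.

I_C ≈ 5.6 mA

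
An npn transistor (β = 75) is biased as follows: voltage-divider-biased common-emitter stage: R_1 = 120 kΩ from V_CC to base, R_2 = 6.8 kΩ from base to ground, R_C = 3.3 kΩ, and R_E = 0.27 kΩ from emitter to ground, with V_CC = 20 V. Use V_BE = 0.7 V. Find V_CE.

V_CE ≈ 16 V

Thevenize the base divider: V_Th = V_CC·R_2/(R_1+R_2) = 20×6.8/127 = 1.07 V, R_Th = R_1‖R_2 = 6.44 kΩ.
Base-emitter loop: V_Th = I_B·R_Th + V_BE + (β+1)I_B·R_E, so I_B = (1.07 − 0.7) / (6.44 + 76×0.27) = 0.0138 mA.
I_C = β·I_B = 75×0.0138 = 1.04 mA, and I_E = (β+1)I_B = 1.05 mA.
V_CE = V_CC − I_C·R_C − I_E·R_E = 20 − 1.04×3.3 − 1.05×0.27 = 16.3 V.
V_CE = 16.3 V > 0.2 V confirms active-region operation.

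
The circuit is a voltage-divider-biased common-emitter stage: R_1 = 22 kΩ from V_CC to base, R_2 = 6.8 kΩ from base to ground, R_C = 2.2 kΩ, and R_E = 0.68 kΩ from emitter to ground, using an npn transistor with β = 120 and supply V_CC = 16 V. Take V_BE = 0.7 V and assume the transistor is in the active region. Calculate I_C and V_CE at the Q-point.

I_C ≈ 4.2 mA, V_CE ≈ 3.8 V

Thevenize the base divider: V_Th = V_CC·R_2/(R_1+R_2) = 16×6.8/28.8 = 3.78 V, R_Th = R_1‖R_2 = 5.19 kΩ.
Base-emitter loop: V_Th = I_B·R_Th + V_BE + (β+1)I_B·R_E, so I_B = (3.78 − 0.7) / (5.19 + 121×0.68) = 0.0352 mA.
I_C = β·I_B = 120×0.0352 = 4.22 mA, and I_E = (β+1)I_B = 4.26 mA.
V_CE = V_CC − I_C·R_C − I_E·R_E = 16 − 4.22×2.2 − 4.26×0.68 = 3.82 V.
V_CE = 3.82 V > 0.2 V confirms active-region operation.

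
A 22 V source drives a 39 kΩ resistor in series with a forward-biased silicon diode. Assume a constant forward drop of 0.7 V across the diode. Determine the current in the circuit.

KVL around the loop: 22 = V_D + I·R = 0.7 + I × 39 kΩ.
So I = (22 − 0.7) / 39 kΩ = 21.3 / 39 = 0.546 mA.

I ≈ 0.55 mA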